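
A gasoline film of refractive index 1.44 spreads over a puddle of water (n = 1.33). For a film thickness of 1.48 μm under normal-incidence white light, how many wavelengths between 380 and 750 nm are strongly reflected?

5

Ray reflecting at the top interface goes from n = 1.0 toward n = 1.44: a half-wave phase shift.
Ray reflecting at the bottom interface goes from n = 1.44 toward n = 1.33: no phase shift.
The two reflections differ by half a wavelength.
For maximum reflection here: 2 n t = (m + ½) λ.
λ = 2 n t / (m + ½) = 4262 / (m + ½) nm.
m=5: 775 nm (IR); m=6: 656 nm (visible); m=7: 568 nm (visible); m=8: 501 nm (visible); m=9: 449 nm (visible); m=10: 406 nm (visible); m=11: 371 nm (UV).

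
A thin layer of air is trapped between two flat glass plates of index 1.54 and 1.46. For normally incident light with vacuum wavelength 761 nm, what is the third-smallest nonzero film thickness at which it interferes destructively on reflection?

1142 nm

At the upper boundary (n = 1.54 to n = 1.0) the reflected ray undergoes no phase shift.
Ray reflecting at the bottom interface goes from n = 1.0 toward n = 1.46: a half-wave phase shift.
Net: one phase inversion between the two reflected rays.
So the condition for destructive reflection is 2 n t = m λ.
The third-smallest nonzero thickness corresponds to m = 3: t = m λ / (2 n) = 3.00 × 761 / (2 × 1.0) = 1142 nm.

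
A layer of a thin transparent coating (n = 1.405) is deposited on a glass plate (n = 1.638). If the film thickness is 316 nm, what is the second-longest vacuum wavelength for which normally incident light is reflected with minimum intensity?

Ray reflecting at the top interface goes from n = 1.0 toward n = 1.405: a half-wave phase shift.
At the lower boundary (n = 1.405 to n = 1.638) the reflected ray undergoes a half-wave phase shift.
Zero or two π shifts → no net half-wave offset.
So the condition for destructive reflection is 2 n t = (m + ½) λ.
λ = 2 n t / (m + ½). The second-longest wavelength is m = 1: λ = 2 × 1.405 × 316 / 1.50 = 592 nm.

592 nm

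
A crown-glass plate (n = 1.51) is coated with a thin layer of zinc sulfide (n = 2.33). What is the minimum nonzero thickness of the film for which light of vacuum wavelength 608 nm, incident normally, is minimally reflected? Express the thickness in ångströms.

1305 Å

Ray reflecting at the top interface goes from n = 1.0 toward n = 2.33: a half-wave phase shift.
At the lower boundary (n = 2.33 to n = 1.51) the reflected ray undergoes no phase shift.
The two reflections differ by half a wavelength.
For minimum reflection here: 2 n t = m λ.
Minimum nonzero at m = 1: t = λ / (2 n) = 608 / (2 × 2.33) = 130 nm.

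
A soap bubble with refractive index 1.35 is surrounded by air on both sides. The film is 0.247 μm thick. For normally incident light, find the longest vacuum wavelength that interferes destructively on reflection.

667 nm

Top surface (1.0 → 1.35): reflection off a higher-index medium gives a half-wave phase shift.
At the lower boundary (n = 1.35 to n = 1.0) the reflected ray undergoes no phase shift.
The two reflections differ by half a wavelength.
With one net inversion, destructive interference in reflection requires 2 n t = m λ.
λ = 2 n t / m. The longest wavelength is m = 1: λ = 2 × 1.35 × 247 / 1.00 = 667 nm.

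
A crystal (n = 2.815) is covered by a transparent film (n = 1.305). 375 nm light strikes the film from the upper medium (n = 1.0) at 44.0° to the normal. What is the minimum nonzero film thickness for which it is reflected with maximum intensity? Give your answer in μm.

0.170 μm

Top surface (1.0 → 1.305): reflection off a higher-index medium gives a half-wave phase shift.
Bottom surface (1.305 → 2.815): reflection off a higher-index medium gives a half-wave phase shift.
The two reflections carry the same phase change, so no net offset.
For strong reflection here: 2 n t cos θ_r = m λ.
Snell's law: 1.0 sin 44.0° = 1.305 sin θ_r → sin θ_r = 0.532, cos θ_r = 0.847.
Minimum nonzero at m = 1: t = λ / (2 n cos θ_r) = 375 / (2 × 1.305 × 0.847) = 170 nm.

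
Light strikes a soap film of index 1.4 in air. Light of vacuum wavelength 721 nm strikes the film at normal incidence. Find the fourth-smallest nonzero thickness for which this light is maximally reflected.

901 nm

Ray reflecting at the top interface goes from n = 1.0 toward n = 1.4: a half-wave phase shift.
At the lower boundary (n = 1.4 to n = 1.0) the reflected ray undergoes no phase shift.
Net: one phase inversion between the two reflected rays.
So the condition for constructive reflection is 2 n t = (m + ½) λ.
The fourth-smallest nonzero thickness corresponds to m = 3: t = (m + ½) λ / (2 n) = 3.50 × 721 / (2 × 1.4) = 901 nm.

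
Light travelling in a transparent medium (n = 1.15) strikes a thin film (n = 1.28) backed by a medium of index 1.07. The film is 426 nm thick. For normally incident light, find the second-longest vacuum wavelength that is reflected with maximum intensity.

Top surface (1.15 → 1.28): reflection off a higher-index medium gives a half-wave phase shift.
Ray reflecting at the bottom interface goes from n = 1.28 toward n = 1.07: no phase shift.
Net: one phase inversion between the two reflected rays.
For strong reflection here: 2 n t = (m + ½) λ.
λ = 2 n t / (m + ½). The second-longest wavelength is m = 1: λ = 2 × 1.28 × 426 / 1.50 = 727 nm.

727 nm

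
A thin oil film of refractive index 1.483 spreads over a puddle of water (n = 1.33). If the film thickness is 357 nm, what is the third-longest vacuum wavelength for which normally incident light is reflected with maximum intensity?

Ray reflecting at the top interface goes from n = 1.0 toward n = 1.483: a half-wave phase shift.
Ray reflecting at the bottom interface goes from n = 1.483 toward n = 1.33: no phase shift.
Exactly one π shift → a net half-wave offset.
For maximum reflection here: 2 n t = (m + ½) λ.
λ = 2 n t / (m + ½). The third-longest wavelength is m = 2: λ = 2 × 1.483 × 357 / 2.50 = 424 nm.

424 nm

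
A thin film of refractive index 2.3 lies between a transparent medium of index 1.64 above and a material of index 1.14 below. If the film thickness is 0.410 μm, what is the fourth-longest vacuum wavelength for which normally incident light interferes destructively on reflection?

Ray reflecting at the top interface goes from n = 1.64 toward n = 2.3: a half-wave phase shift.
At the lower boundary (n = 2.3 to n = 1.14) the reflected ray undergoes no phase shift.
Exactly one π shift → a net half-wave offset.
With one net inversion, destructive interference in reflection requires 2 n t = m λ.
λ = 2 n t / m. The fourth-longest wavelength is m = 4: λ = 2 × 2.3 × 410 / 4.00 = 472 nm.

472 nm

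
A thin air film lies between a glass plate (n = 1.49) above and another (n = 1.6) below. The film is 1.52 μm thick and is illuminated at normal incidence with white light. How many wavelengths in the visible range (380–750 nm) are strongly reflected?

4

Top surface (1.49 → 1.0): reflection off a lower-index medium gives no phase shift.
At the lower boundary (n = 1.0 to n = 1.6) the reflected ray undergoes a half-wave phase shift.
Exactly one π shift → a net half-wave offset.
So the condition for constructive reflection is 2 n t = (m + ½) λ.
λ = 2 n t / (m + ½) = 3040 / (m + ½) nm.
m=3: 869 nm (IR); m=4: 676 nm (visible); m=5: 553 nm (visible); m=6: 468 nm (visible); m=7: 405 nm (visible); m=8: 358 nm (UV).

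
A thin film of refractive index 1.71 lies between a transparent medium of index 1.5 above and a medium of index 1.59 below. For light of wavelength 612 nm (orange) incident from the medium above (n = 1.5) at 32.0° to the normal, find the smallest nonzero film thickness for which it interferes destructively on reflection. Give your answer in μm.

0.202 μm

Ray reflecting at the top interface goes from n = 1.5 toward n = 1.71: a half-wave phase shift.
Bottom surface (1.71 → 1.59): reflection off a lower-index medium gives no phase shift.
Net: one phase inversion between the two reflected rays.
So the condition for destructive reflection is 2 n t cos θ_r = m λ.
Snell's law: 1.5 sin 32.0° = 1.71 sin θ_r → sin θ_r = 0.465, cos θ_r = 0.885.
Minimum nonzero at m = 1: t = λ / (2 n cos θ_r) = 612 / (2 × 1.71 × 0.885) = 202 nm.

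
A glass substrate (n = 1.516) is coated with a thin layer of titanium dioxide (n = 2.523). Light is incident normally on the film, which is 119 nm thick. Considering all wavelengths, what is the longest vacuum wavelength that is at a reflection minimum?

At the upper boundary (n = 1.0 to n = 2.523) the reflected ray undergoes a half-wave phase shift.
Bottom surface (2.523 → 1.516): reflection off a lower-index medium gives no phase shift.
The two reflections differ by half a wavelength.
For minimum reflection here: 2 n t = m λ.
λ = 2 n t / m. The longest wavelength is m = 1: λ = 2 × 2.523 × 119 / 1.00 = 600 nm.

600 nm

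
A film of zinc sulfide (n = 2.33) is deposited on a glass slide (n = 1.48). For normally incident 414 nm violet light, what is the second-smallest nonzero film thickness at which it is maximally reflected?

Ray reflecting at the top interface goes from n = 1.0 toward n = 2.33: a half-wave phase shift.
Bottom surface (2.33 → 1.48): reflection off a lower-index medium gives no phase shift.
The two reflections differ by half a wavelength.
For maximum reflection here: 2 n t = (m + ½) λ.
The second-smallest nonzero thickness corresponds to m = 1: t = (m + ½) λ / (2 n) = 1.50 × 414 / (2 × 2.33) = 133 nm.

133 nm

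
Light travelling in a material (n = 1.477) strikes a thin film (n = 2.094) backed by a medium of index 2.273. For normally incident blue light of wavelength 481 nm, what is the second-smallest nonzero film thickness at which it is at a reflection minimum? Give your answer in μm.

Ray reflecting at the top interface goes from n = 1.477 toward n = 2.094: a half-wave phase shift.
At the lower boundary (n = 2.094 to n = 2.273) the reflected ray undergoes a half-wave phase shift.
The two reflections carry the same phase change, so no net offset.
So the condition for destructive reflection is 2 n t = (m + ½) λ.
The second-smallest nonzero thickness corresponds to m = 1: t = (m + ½) λ / (2 n) = 1.50 × 481 / (2 × 2.094) = 172 nm.

0.172 μm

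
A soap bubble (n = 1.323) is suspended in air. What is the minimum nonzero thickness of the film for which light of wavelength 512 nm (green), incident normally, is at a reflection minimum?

Ray reflecting at the top interface goes from n = 1.0 toward n = 1.323: a half-wave phase shift.
Ray reflecting at the bottom interface goes from n = 1.323 toward n = 1.0: no phase shift.
Exactly one π shift → a net half-wave offset.
So the condition for destructive reflection is 2 n t = m λ.
Minimum nonzero at m = 1: t = λ / (2 n) = 512 / (2 × 1.323) = 193 nm.

193 nm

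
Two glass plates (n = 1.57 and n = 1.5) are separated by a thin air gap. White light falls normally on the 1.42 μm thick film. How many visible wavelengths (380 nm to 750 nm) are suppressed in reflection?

4

At the upper boundary (n = 1.57 to n = 1.0) the reflected ray undergoes no phase shift.
At the lower boundary (n = 1.0 to n = 1.5) the reflected ray undergoes a half-wave phase shift.
Net: one phase inversion between the two reflected rays.
So the condition for destructive reflection is 2 n t = m λ.
λ = 2 n t / m = 2840 / m nm.
m=3: 947 nm (IR); m=4: 710 nm (visible); m=5: 568 nm (visible); m=6: 473 nm (visible); m=7: 406 nm (visible); m=8: 355 nm (UV).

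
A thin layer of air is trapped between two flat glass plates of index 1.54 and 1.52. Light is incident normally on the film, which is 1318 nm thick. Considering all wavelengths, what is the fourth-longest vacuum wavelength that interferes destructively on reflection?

659 nm

At the upper boundary (n = 1.54 to n = 1.0) the reflected ray undergoes no phase shift.
Bottom surface (1.0 → 1.52): reflection off a higher-index medium gives a half-wave phase shift.
Exactly one π shift → a net half-wave offset.
With one net inversion, destructive interference in reflection requires 2 n t = m λ.
λ = 2 n t / m. The fourth-longest wavelength is m = 4: λ = 2 × 1.0 × 1318 / 4.00 = 659 nm.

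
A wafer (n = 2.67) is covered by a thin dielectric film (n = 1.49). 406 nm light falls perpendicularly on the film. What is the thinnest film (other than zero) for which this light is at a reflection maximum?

Ray reflecting at the top interface goes from n = 1.0 toward n = 1.49: a half-wave phase shift.
At the lower boundary (n = 1.49 to n = 2.67) the reflected ray undergoes a half-wave phase shift.
Zero or two π shifts → no net half-wave offset.
With no net inversion, constructive interference in reflection requires 2 n t = m λ.
Minimum nonzero at m = 1: t = λ / (2 n) = 406 / (2 × 1.49) = 136 nm.

136 nm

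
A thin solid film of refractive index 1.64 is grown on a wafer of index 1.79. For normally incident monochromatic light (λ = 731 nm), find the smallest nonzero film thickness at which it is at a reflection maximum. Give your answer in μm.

0.223 μm

At the upper boundary (n = 1.0 to n = 1.64) the reflected ray undergoes a half-wave phase shift.
Bottom surface (1.64 → 1.79): reflection off a higher-index medium gives a half-wave phase shift.
Zero or two π shifts → no net half-wave offset.
With no net inversion, constructive interference in reflection requires 2 n t = m λ.
Minimum nonzero at m = 1: t = λ / (2 n) = 731 / (2 × 1.64) = 223 nm.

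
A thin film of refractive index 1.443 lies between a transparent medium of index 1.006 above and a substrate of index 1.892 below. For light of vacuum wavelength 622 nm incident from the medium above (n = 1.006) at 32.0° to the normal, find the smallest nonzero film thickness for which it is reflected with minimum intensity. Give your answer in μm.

0.116 μm

Top surface (1.006 → 1.443): reflection off a higher-index medium gives a half-wave phase shift.
Bottom surface (1.443 → 1.892): reflection off a higher-index medium gives a half-wave phase shift.
Zero or two π shifts → no net half-wave offset.
For minimum reflection here: 2 n t cos θ_r = (m + ½) λ.
Snell's law: 1.006 sin 32.0° = 1.443 sin θ_r → sin θ_r = 0.369, cos θ_r = 0.929.
Minimum at m = 0: t = λ / (4 n cos θ_r) = 622 / (4 × 1.443 × 0.929) = 116 nm.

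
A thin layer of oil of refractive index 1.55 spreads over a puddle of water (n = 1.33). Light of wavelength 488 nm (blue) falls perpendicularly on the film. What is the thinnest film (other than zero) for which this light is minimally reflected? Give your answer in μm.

0.157 μm

Top surface (1.0 → 1.55): reflection off a higher-index medium gives a half-wave phase shift.
At the lower boundary (n = 1.55 to n = 1.33) the reflected ray undergoes no phase shift.
Exactly one π shift → a net half-wave offset.
With one net inversion, destructive interference in reflection requires 2 n t = m λ.
Minimum nonzero at m = 1: t = λ / (2 n) = 488 / (2 × 1.55) = 157 nm.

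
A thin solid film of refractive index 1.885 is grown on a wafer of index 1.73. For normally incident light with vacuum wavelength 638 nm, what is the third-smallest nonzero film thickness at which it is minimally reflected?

At the upper boundary (n = 1.0 to n = 1.885) the reflected ray undergoes a half-wave phase shift.
At the lower boundary (n = 1.885 to n = 1.73) the reflected ray undergoes no phase shift.
Net: one phase inversion between the two reflected rays.
So the condition for destructive reflection is 2 n t = m λ.
The third-smallest nonzero thickness corresponds to m = 3: t = m λ / (2 n) = 3.00 × 638 / (2 × 1.885) = 508 nm.

508 nm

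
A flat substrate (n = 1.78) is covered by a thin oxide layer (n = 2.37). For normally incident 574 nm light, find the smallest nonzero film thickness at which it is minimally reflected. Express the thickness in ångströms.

Top surface (1.0 → 2.37): reflection off a higher-index medium gives a half-wave phase shift.
Ray reflecting at the bottom interface goes from n = 2.37 toward n = 1.78: no phase shift.
Net: one phase inversion between the two reflected rays.
With one net inversion, destructive interference in reflection requires 2 n t = m λ.
Minimum nonzero at m = 1: t = λ / (2 n) = 574 / (2 × 2.37) = 121 nm.

1211 Å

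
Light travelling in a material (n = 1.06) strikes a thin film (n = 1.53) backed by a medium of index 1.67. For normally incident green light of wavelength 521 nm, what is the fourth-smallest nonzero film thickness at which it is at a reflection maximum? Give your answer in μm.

0.681 μm

Top surface (1.06 → 1.53): reflection off a higher-index medium gives a half-wave phase shift.
Ray reflecting at the bottom interface goes from n = 1.53 toward n = 1.67: a half-wave phase shift.
Zero or two π shifts → no net half-wave offset.
For strong reflection here: 2 n t = m λ.
The fourth-smallest nonzero thickness corresponds to m = 4: t = m λ / (2 n) = 4.00 × 521 / (2 × 1.53) = 681 nm.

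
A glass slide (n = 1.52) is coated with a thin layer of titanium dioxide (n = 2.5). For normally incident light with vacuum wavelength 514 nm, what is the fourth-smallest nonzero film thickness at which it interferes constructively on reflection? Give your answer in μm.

0.360 μm

At the upper boundary (n = 1.0 to n = 2.5) the reflected ray undergoes a half-wave phase shift.
Ray reflecting at the bottom interface goes from n = 2.5 toward n = 1.52: no phase shift.
Exactly one π shift → a net half-wave offset.
For maximum reflection here: 2 n t = (m + ½) λ.
The fourth-smallest nonzero thickness corresponds to m = 3: t = (m + ½) λ / (2 n) = 3.50 × 514 / (2 × 2.5) = 360 nm.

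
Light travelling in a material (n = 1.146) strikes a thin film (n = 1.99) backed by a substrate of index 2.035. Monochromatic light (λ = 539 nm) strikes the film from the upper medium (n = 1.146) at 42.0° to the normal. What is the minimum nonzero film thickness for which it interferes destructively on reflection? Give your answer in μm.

At the upper boundary (n = 1.146 to n = 1.99) the reflected ray undergoes a half-wave phase shift.
Bottom surface (1.99 → 2.035): reflection off a higher-index medium gives a half-wave phase shift.
Zero or two π shifts → no net half-wave offset.
With no net inversion, destructive interference in reflection requires 2 n t cos θ_r = (m + ½) λ.
Snell's law: 1.146 sin 42.0° = 1.99 sin θ_r → sin θ_r = 0.385, cos θ_r = 0.923.
Minimum at m = 0: t = λ / (4 n cos θ_r) = 539 / (4 × 1.99 × 0.923) = 73.4 nm.

0.0734 μm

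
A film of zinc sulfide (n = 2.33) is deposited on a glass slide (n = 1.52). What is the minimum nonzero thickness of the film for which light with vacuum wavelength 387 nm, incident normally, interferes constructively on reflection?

At the upper boundary (n = 1.0 to n = 2.33) the reflected ray undergoes a half-wave phase shift.
Bottom surface (2.33 → 1.52): reflection off a lower-index medium gives no phase shift.
Net: one phase inversion between the two reflected rays.
For strong reflection here: 2 n t = (m + ½) λ.
Minimum at m = 0: t = λ / (4 n) = 387 / (4 × 2.33) = 41.5 nm.

41.5 nm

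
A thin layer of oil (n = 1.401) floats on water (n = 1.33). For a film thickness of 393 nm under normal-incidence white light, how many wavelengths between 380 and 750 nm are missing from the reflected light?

1

Top surface (1.0 → 1.401): reflection off a higher-index medium gives a half-wave phase shift.
At the lower boundary (n = 1.401 to n = 1.33) the reflected ray undergoes no phase shift.
Net: one phase inversion between the two reflected rays.
So the condition for destructive reflection is 2 n t = m λ.
λ = 2 n t / m = 1101 / m nm.
m=1: 1101 nm (IR); m=2: 551 nm (visible); m=3: 367 nm (UV).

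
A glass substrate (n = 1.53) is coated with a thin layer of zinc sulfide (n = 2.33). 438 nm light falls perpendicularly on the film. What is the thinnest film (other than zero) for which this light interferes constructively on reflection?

47.0 nm

Ray reflecting at the top interface goes from n = 1.0 toward n = 2.33: a half-wave phase shift.
Ray reflecting at the bottom interface goes from n = 2.33 toward n = 1.53: no phase shift.
Net: one phase inversion between the two reflected rays.
So the condition for constructive reflection is 2 n t = (m + ½) λ.
Minimum at m = 0: t = λ / (4 n) = 438 / (4 × 2.33) = 47.0 nm.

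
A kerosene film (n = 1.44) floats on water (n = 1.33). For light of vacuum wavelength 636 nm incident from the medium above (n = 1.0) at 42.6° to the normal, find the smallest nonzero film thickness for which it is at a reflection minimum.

Top surface (1.0 → 1.44): reflection off a higher-index medium gives a half-wave phase shift.
Ray reflecting at the bottom interface goes from n = 1.44 toward n = 1.33: no phase shift.
Net: one phase inversion between the two reflected rays.
With one net inversion, destructive interference in reflection requires 2 n t cos θ_r = m λ.
Snell's law: 1.0 sin 42.6° = 1.44 sin θ_r → sin θ_r = 0.470, cos θ_r = 0.883.
Minimum nonzero at m = 1: t = λ / (2 n cos θ_r) = 636 / (2 × 1.44 × 0.883) = 250 nm.

250 nm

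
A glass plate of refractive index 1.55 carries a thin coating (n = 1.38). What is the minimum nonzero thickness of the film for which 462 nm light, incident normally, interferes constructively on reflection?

At the upper boundary (n = 1.0 to n = 1.38) the reflected ray undergoes a half-wave phase shift.
Bottom surface (1.38 → 1.55): reflection off a higher-index medium gives a half-wave phase shift.
Net: no relative phase inversion (both shifts match).
With no net inversion, constructive interference in reflection requires 2 n t = m λ.
Minimum nonzero at m = 1: t = λ / (2 n) = 462 / (2 × 1.38) = 167 nm.

167 nm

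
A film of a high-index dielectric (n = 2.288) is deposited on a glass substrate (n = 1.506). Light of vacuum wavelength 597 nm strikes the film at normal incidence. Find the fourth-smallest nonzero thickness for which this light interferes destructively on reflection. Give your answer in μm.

0.522 μm

Ray reflecting at the top interface goes from n = 1.0 toward n = 2.288: a half-wave phase shift.
Bottom surface (2.288 → 1.506): reflection off a lower-index medium gives no phase shift.
Exactly one π shift → a net half-wave offset.
For minimum reflection here: 2 n t = m λ.
The fourth-smallest nonzero thickness corresponds to m = 4: t = m λ / (2 n) = 4.00 × 597 / (2 × 2.288) = 522 nm.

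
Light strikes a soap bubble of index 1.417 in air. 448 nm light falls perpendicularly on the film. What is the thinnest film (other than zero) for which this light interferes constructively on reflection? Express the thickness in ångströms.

At the upper boundary (n = 1.0 to n = 1.417) the reflected ray undergoes a half-wave phase shift.
At the lower boundary (n = 1.417 to n = 1.0) the reflected ray undergoes no phase shift.
Exactly one π shift → a net half-wave offset.
So the condition for constructive reflection is 2 n t = (m + ½) λ.
Minimum at m = 0: t = λ / (4 n) = 448 / (4 × 1.417) = 79.0 nm.

790 Å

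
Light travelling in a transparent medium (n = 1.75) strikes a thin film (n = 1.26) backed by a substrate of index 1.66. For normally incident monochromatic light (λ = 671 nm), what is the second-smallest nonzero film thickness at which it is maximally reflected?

399 nm

Top surface (1.75 → 1.26): reflection off a lower-index medium gives no phase shift.
Ray reflecting at the bottom interface goes from n = 1.26 toward n = 1.66: a half-wave phase shift.
Exactly one π shift → a net half-wave offset.
For bright reflection here: 2 n t = (m + ½) λ.
The second-smallest nonzero thickness corresponds to m = 1: t = (m + ½) λ / (2 n) = 1.50 × 671 / (2 × 1.26) = 399 nm.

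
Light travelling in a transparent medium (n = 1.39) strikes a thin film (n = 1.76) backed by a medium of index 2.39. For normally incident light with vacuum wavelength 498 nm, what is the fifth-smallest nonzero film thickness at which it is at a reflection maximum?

707 nm

At the upper boundary (n = 1.39 to n = 1.76) the reflected ray undergoes a half-wave phase shift.
Bottom surface (1.76 → 2.39): reflection off a higher-index medium gives a half-wave phase shift.
The two reflections carry the same phase change, so no net offset.
With no net inversion, constructive interference in reflection requires 2 n t = m λ.
The fifth-smallest nonzero thickness corresponds to m = 5: t = m λ / (2 n) = 5.00 × 498 / (2 × 1.76) = 707 nm.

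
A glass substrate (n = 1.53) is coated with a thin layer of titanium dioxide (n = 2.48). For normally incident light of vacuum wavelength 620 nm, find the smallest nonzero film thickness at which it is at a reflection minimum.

125 nm

At the upper boundary (n = 1.0 to n = 2.48) the reflected ray undergoes a half-wave phase shift.
Ray reflecting at the bottom interface goes from n = 2.48 toward n = 1.53: no phase shift.
Net: one phase inversion between the two reflected rays.
For minimum reflection here: 2 n t = m λ.
Minimum nonzero at m = 1: t = λ / (2 n) = 620 / (2 × 2.48) = 125 nm.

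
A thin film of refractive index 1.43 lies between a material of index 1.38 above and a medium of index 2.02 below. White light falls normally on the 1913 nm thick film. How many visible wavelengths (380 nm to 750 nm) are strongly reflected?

Top surface (1.38 → 1.43): reflection off a higher-index medium gives a half-wave phase shift.
Ray reflecting at the bottom interface goes from n = 1.43 toward n = 2.02: a half-wave phase shift.
The two reflections carry the same phase change, so no net offset.
With no net inversion, constructive interference in reflection requires 2 n t = m λ.
λ = 2 n t / m = 5471 / m nm.
m=7: 782 nm (IR); m=8: 684 nm (visible); m=9: 608 nm (visible); m=10: 547 nm (visible); m=11: 497 nm (visible); m=12: 456 nm (visible); m=13: 421 nm (visible); m=14: 391 nm (visible); m=15: 365 nm (UV).

7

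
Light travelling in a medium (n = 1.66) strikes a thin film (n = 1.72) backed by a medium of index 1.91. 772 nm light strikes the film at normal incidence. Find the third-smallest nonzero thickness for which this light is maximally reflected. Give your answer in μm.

0.673 μm

At the upper boundary (n = 1.66 to n = 1.72) the reflected ray undergoes a half-wave phase shift.
At the lower boundary (n = 1.72 to n = 1.91) the reflected ray undergoes a half-wave phase shift.
Net: no relative phase inversion (both shifts match).
So the condition for constructive reflection is 2 n t = m λ.
The third-smallest nonzero thickness corresponds to m = 3: t = m λ / (2 n) = 3.00 × 772 / (2 × 1.72) = 673 nm.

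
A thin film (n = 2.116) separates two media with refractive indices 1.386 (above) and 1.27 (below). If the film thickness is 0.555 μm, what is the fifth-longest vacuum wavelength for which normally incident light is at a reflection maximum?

522 nm

Ray reflecting at the top interface goes from n = 1.386 toward n = 2.116: a half-wave phase shift.
Ray reflecting at the bottom interface goes from n = 2.116 toward n = 1.27: no phase shift.
Net: one phase inversion between the two reflected rays.
So the condition for constructive reflection is 2 n t = (m + ½) λ.
λ = 2 n t / (m + ½). The fifth-longest wavelength is m = 4: λ = 2 × 2.116 × 555 / 4.50 = 522 nm.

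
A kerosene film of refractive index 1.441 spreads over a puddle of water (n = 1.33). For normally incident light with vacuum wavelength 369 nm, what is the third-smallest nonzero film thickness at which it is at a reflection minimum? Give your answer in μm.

0.384 μm

Top surface (1.0 → 1.441): reflection off a higher-index medium gives a half-wave phase shift.
At the lower boundary (n = 1.441 to n = 1.33) the reflected ray undergoes no phase shift.
Net: one phase inversion between the two reflected rays.
With one net inversion, destructive interference in reflection requires 2 n t = m λ.
The third-smallest nonzero thickness corresponds to m = 3: t = m λ / (2 n) = 3.00 × 369 / (2 × 1.441) = 384 nm.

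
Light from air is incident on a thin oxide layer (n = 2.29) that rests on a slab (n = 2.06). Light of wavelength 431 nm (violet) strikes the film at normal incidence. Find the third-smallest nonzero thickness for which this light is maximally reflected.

Ray reflecting at the top interface goes from n = 1.0 toward n = 2.29: a half-wave phase shift.
At the lower boundary (n = 2.29 to n = 2.06) the reflected ray undergoes no phase shift.
Net: one phase inversion between the two reflected rays.
With one net inversion, constructive interference in reflection requires 2 n t = (m + ½) λ.
The third-smallest nonzero thickness corresponds to m = 2: t = (m + ½) λ / (2 n) = 2.50 × 431 / (2 × 2.29) = 235 nm.

235 nm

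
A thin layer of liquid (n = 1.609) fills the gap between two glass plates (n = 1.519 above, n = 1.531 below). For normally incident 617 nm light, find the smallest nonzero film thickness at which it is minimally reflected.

192 nm

At the upper boundary (n = 1.519 to n = 1.609) the reflected ray undergoes a half-wave phase shift.
Ray reflecting at the bottom interface goes from n = 1.609 toward n = 1.531: no phase shift.
The two reflections differ by half a wavelength.
With one net inversion, destructive interference in reflection requires 2 n t = m λ.
Minimum nonzero at m = 1: t = λ / (2 n) = 617 / (2 × 1.609) = 192 nm.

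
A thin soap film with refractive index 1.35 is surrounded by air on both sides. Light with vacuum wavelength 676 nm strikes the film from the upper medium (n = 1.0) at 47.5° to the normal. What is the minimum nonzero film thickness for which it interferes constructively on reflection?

Ray reflecting at the top interface goes from n = 1.0 toward n = 1.35: a half-wave phase shift.
At the lower boundary (n = 1.35 to n = 1.0) the reflected ray undergoes no phase shift.
Net: one phase inversion between the two reflected rays.
So the condition for constructive reflection is 2 n t cos θ_r = (m + ½) λ.
Snell's law: 1.0 sin 47.5° = 1.35 sin θ_r → sin θ_r = 0.546, cos θ_r = 0.838.
Minimum at m = 0: t = λ / (4 n cos θ_r) = 676 / (4 × 1.35 × 0.838) = 149 nm.

149 nm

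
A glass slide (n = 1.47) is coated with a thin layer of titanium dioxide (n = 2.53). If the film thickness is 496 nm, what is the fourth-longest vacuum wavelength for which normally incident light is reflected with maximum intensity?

Top surface (1.0 → 2.53): reflection off a higher-index medium gives a half-wave phase shift.
Ray reflecting at the bottom interface goes from n = 2.53 toward n = 1.47: no phase shift.
Exactly one π shift → a net half-wave offset.
So the condition for constructive reflection is 2 n t = (m + ½) λ.
λ = 2 n t / (m + ½). The fourth-longest wavelength is m = 3: λ = 2 × 2.53 × 496 / 3.50 = 717 nm.

717 nm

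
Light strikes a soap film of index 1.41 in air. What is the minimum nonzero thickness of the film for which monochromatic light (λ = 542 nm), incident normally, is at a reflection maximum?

96.1 nm

At the upper boundary (n = 1.0 to n = 1.41) the reflected ray undergoes a half-wave phase shift.
Bottom surface (1.41 → 1.0): reflection off a lower-index medium gives no phase shift.
Net: one phase inversion between the two reflected rays.
So the condition for constructive reflection is 2 n t = (m + ½) λ.
Minimum at m = 0: t = λ / (4 n) = 542 / (4 × 1.41) = 96.1 nm.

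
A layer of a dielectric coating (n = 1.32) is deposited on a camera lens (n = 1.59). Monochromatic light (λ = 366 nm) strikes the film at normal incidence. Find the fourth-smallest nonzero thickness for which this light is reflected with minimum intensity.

Top surface (1.0 → 1.32): reflection off a higher-index medium gives a half-wave phase shift.
At the lower boundary (n = 1.32 to n = 1.59) the reflected ray undergoes a half-wave phase shift.
The two reflections carry the same phase change, so no net offset.
For weak reflection here: 2 n t = (m + ½) λ.
The fourth-smallest nonzero thickness corresponds to m = 3: t = (m + ½) λ / (2 n) = 3.50 × 366 / (2 × 1.32) = 485 nm.

485 nm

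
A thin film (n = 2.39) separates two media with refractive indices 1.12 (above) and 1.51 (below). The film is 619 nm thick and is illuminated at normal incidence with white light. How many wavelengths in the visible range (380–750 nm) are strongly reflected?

4

At the upper boundary (n = 1.12 to n = 2.39) the reflected ray undergoes a half-wave phase shift.
Ray reflecting at the bottom interface goes from n = 2.39 toward n = 1.51: no phase shift.
The two reflections differ by half a wavelength.
So the condition for constructive reflection is 2 n t = (m + ½) λ.
λ = 2 n t / (m + ½) = 2959 / (m + ½) nm.
m=3: 845 nm (IR); m=4: 658 nm (visible); m=5: 538 nm (visible); m=6: 455 nm (visible); m=7: 395 nm (visible); m=8: 348 nm (UV).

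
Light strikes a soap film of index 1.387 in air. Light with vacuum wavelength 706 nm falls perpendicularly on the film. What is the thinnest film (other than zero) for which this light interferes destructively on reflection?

255 nm

Ray reflecting at the top interface goes from n = 1.0 toward n = 1.387: a half-wave phase shift.
Ray reflecting at the bottom interface goes from n = 1.387 toward n = 1.0: no phase shift.
Exactly one π shift → a net half-wave offset.
So the condition for destructive reflection is 2 n t = m λ.
Minimum nonzero at m = 1: t = λ / (2 n) = 706 / (2 × 1.387) = 255 nm.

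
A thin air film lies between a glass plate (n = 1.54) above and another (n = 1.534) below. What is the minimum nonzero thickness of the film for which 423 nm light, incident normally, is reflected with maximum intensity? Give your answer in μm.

Top surface (1.54 → 1.0): reflection off a lower-index medium gives no phase shift.
Bottom surface (1.0 → 1.534): reflection off a higher-index medium gives a half-wave phase shift.
The two reflections differ by half a wavelength.
So the condition for constructive reflection is 2 n t = (m + ½) λ.
Minimum at m = 0: t = λ / (4 n) = 423 / (4 × 1.0) = 106 nm.

0.106 μm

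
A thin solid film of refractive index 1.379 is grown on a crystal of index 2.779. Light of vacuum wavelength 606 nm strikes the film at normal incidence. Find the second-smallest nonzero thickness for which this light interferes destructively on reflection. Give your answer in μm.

0.330 μm

Ray reflecting at the top interface goes from n = 1.0 toward n = 1.379: a half-wave phase shift.
Bottom surface (1.379 → 2.779): reflection off a higher-index medium gives a half-wave phase shift.
Net: no relative phase inversion (both shifts match).
So the condition for destructive reflection is 2 n t = (m + ½) λ.
The second-smallest nonzero thickness corresponds to m = 1: t = (m + ½) λ / (2 n) = 1.50 × 606 / (2 × 1.379) = 330 nm.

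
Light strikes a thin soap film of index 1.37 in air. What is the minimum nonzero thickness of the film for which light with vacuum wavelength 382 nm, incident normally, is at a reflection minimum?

139 nm

Ray reflecting at the top interface goes from n = 1.0 toward n = 1.37: a half-wave phase shift.
Bottom surface (1.37 → 1.0): reflection off a lower-index medium gives no phase shift.
The two reflections differ by half a wavelength.
So the condition for destructive reflection is 2 n t = m λ.
Minimum nonzero at m = 1: t = λ / (2 n) = 382 / (2 × 1.37) = 139 nm.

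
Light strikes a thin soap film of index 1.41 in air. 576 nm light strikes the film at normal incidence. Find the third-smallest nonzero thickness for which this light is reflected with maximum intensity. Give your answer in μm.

Top surface (1.0 → 1.41): reflection off a higher-index medium gives a half-wave phase shift.
Bottom surface (1.41 → 1.0): reflection off a lower-index medium gives no phase shift.
Exactly one π shift → a net half-wave offset.
For bright reflection here: 2 n t = (m + ½) λ.
The third-smallest nonzero thickness corresponds to m = 2: t = (m + ½) λ / (2 n) = 2.50 × 576 / (2 × 1.41) = 511 nm.

0.511 μm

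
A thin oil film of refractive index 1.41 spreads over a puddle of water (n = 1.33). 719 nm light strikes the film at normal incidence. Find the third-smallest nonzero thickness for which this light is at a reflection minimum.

765 nm

Top surface (1.0 → 1.41): reflection off a higher-index medium gives a half-wave phase shift.
At the lower boundary (n = 1.41 to n = 1.33) the reflected ray undergoes no phase shift.
The two reflections differ by half a wavelength.
For weak reflection here: 2 n t = m λ.
The third-smallest nonzero thickness corresponds to m = 3: t = m λ / (2 n) = 3.00 × 719 / (2 × 1.41) = 765 nm.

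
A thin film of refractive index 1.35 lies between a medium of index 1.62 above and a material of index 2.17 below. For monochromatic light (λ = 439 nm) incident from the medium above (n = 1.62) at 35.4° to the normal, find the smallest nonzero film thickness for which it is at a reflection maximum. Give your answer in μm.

0.113 μm

At the upper boundary (n = 1.62 to n = 1.35) the reflected ray undergoes no phase shift.
Ray reflecting at the bottom interface goes from n = 1.35 toward n = 2.17: a half-wave phase shift.
Exactly one π shift → a net half-wave offset.
With one net inversion, constructive interference in reflection requires 2 n t cos θ_r = (m + ½) λ.
Snell's law: 1.62 sin 35.4° = 1.35 sin θ_r → sin θ_r = 0.695, cos θ_r = 0.719.
Minimum at m = 0: t = λ / (4 n cos θ_r) = 439 / (4 × 1.35 × 0.719) = 113 nm.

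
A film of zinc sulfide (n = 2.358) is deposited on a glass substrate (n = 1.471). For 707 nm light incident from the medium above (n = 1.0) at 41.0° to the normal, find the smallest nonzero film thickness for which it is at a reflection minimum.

At the upper boundary (n = 1.0 to n = 2.358) the reflected ray undergoes a half-wave phase shift.
Ray reflecting at the bottom interface goes from n = 2.358 toward n = 1.471: no phase shift.
Exactly one π shift → a net half-wave offset.
With one net inversion, destructive interference in reflection requires 2 n t cos θ_r = m λ.
Snell's law: 1.0 sin 41.0° = 2.358 sin θ_r → sin θ_r = 0.278, cos θ_r = 0.961.
Minimum nonzero at m = 1: t = λ / (2 n cos θ_r) = 707 / (2 × 2.358 × 0.961) = 156 nm.

156 nm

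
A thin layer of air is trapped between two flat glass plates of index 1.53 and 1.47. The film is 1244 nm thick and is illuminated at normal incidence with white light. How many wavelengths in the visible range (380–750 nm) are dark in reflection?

3

Ray reflecting at the top interface goes from n = 1.53 toward n = 1.0: no phase shift.
At the lower boundary (n = 1.0 to n = 1.47) the reflected ray undergoes a half-wave phase shift.
Exactly one π shift → a net half-wave offset.
So the condition for destructive reflection is 2 n t = m λ.
λ = 2 n t / m = 2488 / m nm.
m=3: 829 nm (IR); m=4: 622 nm (visible); m=5: 498 nm (visible); m=6: 415 nm (visible); m=7: 355 nm (UV).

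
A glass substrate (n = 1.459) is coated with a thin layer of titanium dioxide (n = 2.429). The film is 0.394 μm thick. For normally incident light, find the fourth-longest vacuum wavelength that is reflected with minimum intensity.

At the upper boundary (n = 1.0 to n = 2.429) the reflected ray undergoes a half-wave phase shift.
Ray reflecting at the bottom interface goes from n = 2.429 toward n = 1.459: no phase shift.
Net: one phase inversion between the two reflected rays.
With one net inversion, destructive interference in reflection requires 2 n t = m λ.
λ = 2 n t / m. The fourth-longest wavelength is m = 4: λ = 2 × 2.429 × 394 / 4.00 = 479 nm.

479 nm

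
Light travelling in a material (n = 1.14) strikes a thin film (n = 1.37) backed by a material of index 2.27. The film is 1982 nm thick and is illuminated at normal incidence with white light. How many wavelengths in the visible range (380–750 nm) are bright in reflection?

7

Top surface (1.14 → 1.37): reflection off a higher-index medium gives a half-wave phase shift.
At the lower boundary (n = 1.37 to n = 2.27) the reflected ray undergoes a half-wave phase shift.
Zero or two π shifts → no net half-wave offset.
With no net inversion, constructive interference in reflection requires 2 n t = m λ.
λ = 2 n t / m = 5431 / m nm.
m=7: 776 nm (IR); m=8: 679 nm (visible); m=9: 603 nm (visible); m=10: 543 nm (visible); m=11: 494 nm (visible); m=12: 453 nm (visible); m=13: 418 nm (visible); m=14: 388 nm (visible); m=15: 362 nm (UV).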